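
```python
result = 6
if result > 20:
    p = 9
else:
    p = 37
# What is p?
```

Trace:
`result = 6` → result = 6
`if result > 20: ...` → result > 20 is False, take else branch → p = 37
So p = 37

Answer: 37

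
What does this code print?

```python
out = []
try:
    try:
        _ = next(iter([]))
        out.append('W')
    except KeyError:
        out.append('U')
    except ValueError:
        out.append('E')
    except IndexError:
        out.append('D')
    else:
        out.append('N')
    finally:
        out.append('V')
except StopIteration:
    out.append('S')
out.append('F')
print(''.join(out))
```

Execution trace: 'V' (finally) → 'S' (outer except StopIteration) → 'F' (after the try/except). Output: VSF

Answer: VSF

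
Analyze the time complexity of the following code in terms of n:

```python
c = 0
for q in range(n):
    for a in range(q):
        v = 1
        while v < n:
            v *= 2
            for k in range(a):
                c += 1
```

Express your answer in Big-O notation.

Each loop level contributes: n × n × log n × n. Multiplying the contributions gives O(n^3 log n).

Answer: O(n^3 log n)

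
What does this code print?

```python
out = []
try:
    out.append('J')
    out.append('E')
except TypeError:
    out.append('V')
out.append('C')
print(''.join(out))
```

Execution trace: 'J' (try body) → 'E' (try body, no exception) → 'C' (after the try/except). Output: JEC

Answer: JEC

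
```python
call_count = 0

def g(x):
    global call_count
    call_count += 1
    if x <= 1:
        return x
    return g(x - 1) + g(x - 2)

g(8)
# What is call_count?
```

Calls(x) = 1 + Calls(x-1) + Calls(x-2); Calls(0)=Calls(1)=1. For x=8 this gives 67.

Answer: 67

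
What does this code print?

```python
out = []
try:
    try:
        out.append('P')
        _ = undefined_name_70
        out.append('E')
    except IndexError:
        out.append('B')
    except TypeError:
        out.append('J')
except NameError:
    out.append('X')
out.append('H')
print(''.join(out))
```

Execution trace: 'P' (try body) → 'X' (outer except NameError) → 'H' (after the try/except). Output: PXH

Answer: PXH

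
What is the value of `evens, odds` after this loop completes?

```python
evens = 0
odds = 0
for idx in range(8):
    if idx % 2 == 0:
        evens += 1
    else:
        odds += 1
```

Count evens and odds in range(8)
`evens, odds` takes the values: (0, 0) → (1, 0) → (1, 1) → (2, 1) → (2, 2) → (3, 2) → (3, 3) → (4, 3) → (4, 4)

Answer: 4, 4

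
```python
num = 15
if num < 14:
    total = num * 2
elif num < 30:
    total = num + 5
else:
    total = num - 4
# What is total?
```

Trace:
`num = 15` → num = 15
`if num < 14: ...` → num < 14 is False, num < 30 is True → total = 20
So total = 20

Answer: 20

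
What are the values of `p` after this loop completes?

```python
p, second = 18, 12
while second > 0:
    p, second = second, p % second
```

GCD of 18 and 12
`p` takes the values: 18 → 12 → 6

Answer: 6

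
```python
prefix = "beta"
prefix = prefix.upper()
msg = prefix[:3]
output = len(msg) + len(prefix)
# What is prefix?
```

Trace:
`prefix = "beta"` → prefix = 'beta'
`prefix = prefix.upper()` → prefix = 'BETA'
`msg = prefix[:3]` → msg = 'BET'
`output = len(msg) + len(prefix)` → output = 7
So prefix = 'BETA'

Answer: 'BETA'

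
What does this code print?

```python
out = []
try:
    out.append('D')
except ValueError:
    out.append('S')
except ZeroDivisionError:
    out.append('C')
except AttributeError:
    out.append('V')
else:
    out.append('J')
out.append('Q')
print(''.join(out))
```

Execution trace: 'D' (try body, no exception) → 'J' (else) → 'Q' (after the try/except). Output: DJQ

Answer: DJQ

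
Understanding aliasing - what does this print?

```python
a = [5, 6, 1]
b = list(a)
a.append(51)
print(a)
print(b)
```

Key concept: list() constructor creates copy.
Step by step:
`a = [5, 6, 1]` → a = [5, 6, 1]
`b = list(a)` → b = [5, 6, 1]
`a.append(51)` → a = [5, 6, 1, 51]
`print(a)` → prints [5, 6, 1, 51]
`print(b)` → prints [5, 6, 1]

Answer:
[5, 6, 1, 51]
[5, 6, 1]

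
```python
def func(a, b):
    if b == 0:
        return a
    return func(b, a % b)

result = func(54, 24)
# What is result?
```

func(54, 24) -> func(24, 6) -> func(6, 0) -> 6

Answer: 6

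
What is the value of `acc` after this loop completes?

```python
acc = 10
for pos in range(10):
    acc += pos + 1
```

Start at 10, add 1 to 10 = 65
`acc` takes the values: 10 → 11 → 13 → 16 → 20 → 25 → 31 → 38 → 46 → 55 → 65

Answer: 65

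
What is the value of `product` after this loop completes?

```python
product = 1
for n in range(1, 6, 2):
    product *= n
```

Product of 1, 3, 5, ... up to 5
`product` takes the values: 1 → 3 → 15

Answer: 15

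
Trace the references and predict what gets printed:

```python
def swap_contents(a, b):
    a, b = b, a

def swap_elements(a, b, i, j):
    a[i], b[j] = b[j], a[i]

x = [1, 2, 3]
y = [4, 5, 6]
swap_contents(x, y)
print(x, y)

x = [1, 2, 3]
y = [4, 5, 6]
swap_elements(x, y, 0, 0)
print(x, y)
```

Key concept: parameter rebinding vs mutation.
Step by step:
`x = [1, 2, 3]` → x = [1, 2, 3]
`y = [4, 5, 6]` → y = [4, 5, 6]
`swap_contents(x, y)` → no visible change to tracked variables
`print(x, y)` → prints [1, 2, 3] [4, 5, 6]
`x = [1, 2, 3]` → x = [1, 2, 3]
`y = [4, 5, 6]` → y = [4, 5, 6]
`swap_elements(x, y, 0, 0)` → x = [4, 2, 3]; y = [1, 5, 6]
`print(x, y)` → prints [4, 2, 3] [1, 5, 6]

Answer:
[1, 2, 3] [4, 5, 6]
[4, 2, 3] [1, 5, 6]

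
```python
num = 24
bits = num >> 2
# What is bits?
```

Trace:
`num = 24` → num = 24
`bits = num >> 2` → bits = 6
So bits = 6

Answer: 6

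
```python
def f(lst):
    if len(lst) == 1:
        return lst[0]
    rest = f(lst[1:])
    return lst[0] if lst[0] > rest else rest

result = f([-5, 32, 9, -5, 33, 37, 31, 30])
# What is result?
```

Recursive max over [-5, 32, 9, -5, 33, 37, 31, 30] = 37

Answer: 37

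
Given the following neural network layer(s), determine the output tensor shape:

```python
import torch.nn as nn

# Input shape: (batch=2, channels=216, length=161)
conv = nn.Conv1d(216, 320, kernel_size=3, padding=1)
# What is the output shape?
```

Input: (2, 216, 161) -> Output: (2, 320, 161)

Answer: (2, 320, 161)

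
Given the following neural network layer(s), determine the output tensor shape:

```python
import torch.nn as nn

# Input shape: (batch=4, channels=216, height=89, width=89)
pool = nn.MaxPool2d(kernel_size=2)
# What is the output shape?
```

Input: (4, 216, 89, 89) -> Output: (4, 216, 44, 44)

Answer: (4, 216, 44, 44)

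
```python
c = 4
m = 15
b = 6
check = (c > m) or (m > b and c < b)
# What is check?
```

Trace:
`c = 4` → c = 4
`m = 15` → m = 15
`b = 6` → b = 6
`check = (c > m) or (m > b and c < b)` → check = True
So check = True

Answer: True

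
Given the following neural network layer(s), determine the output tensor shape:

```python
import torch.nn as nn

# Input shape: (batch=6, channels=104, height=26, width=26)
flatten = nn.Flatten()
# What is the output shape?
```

Input: (6, 104, 26, 26) -> Output: (6, 70304)

Answer: (6, 70304)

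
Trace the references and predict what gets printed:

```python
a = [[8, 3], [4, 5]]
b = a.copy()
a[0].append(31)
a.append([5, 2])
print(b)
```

Key concept: shallow copy with nested lists.
Step by step:
`a = [[8, 3], [4, 5]]` → a = [[8, 3], [4, 5]]
`b = a.copy()` → b = [[8, 3], [4, 5]]
`a[0].append(31)` → a = [[8, 3, 31], [4, 5]]; b = [[8, 3, 31], [4, 5]]
`a.append([5, 2])` → a = [[8, 3, 31], [4, 5], [5, 2]]
`print(b)` → prints [[8, 3, 31], [4, 5]]

Answer: [[8, 3, 31], [4, 5]]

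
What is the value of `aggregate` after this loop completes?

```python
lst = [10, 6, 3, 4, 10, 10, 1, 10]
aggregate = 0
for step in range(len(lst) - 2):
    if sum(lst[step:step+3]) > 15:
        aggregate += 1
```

Count windows with sum > 15
`aggregate` takes the values: 0 → 1 → 2 → 3 → 4 → 5

Answer: 5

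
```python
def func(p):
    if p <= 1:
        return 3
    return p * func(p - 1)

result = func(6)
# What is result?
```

func(6) = 6 * 5 * 4 * 3 * 2 * 3 = 2160

Answer: 2160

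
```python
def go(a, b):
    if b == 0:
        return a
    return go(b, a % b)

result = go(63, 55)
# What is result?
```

go(63, 55) -> go(55, 8) -> go(8, 7) -> go(7, 1) -> go(1, 0) -> 1

Answer: 1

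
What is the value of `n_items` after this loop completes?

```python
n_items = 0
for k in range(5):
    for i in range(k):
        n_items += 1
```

Triangle number: 0+1+2+...+4
`n_items` takes the values: 0 → 1 → 2 → 3 → 4 → 5 → 6 → 7 → 8 → 9 → 10

Answer: 10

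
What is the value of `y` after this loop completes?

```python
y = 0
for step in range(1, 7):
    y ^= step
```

XOR of 1 to 6
`y` takes the values: 0 → 1 → 3 → 0 → 4 → 1 → 7

Answer: 7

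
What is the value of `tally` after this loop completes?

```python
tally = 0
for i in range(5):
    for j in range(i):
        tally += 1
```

Triangle number: 0+1+2+...+4
`tally` takes the values: 0 → 1 → 2 → 3 → 4 → 5 → 6 → 7 → 8 → 9 → 10

Answer: 10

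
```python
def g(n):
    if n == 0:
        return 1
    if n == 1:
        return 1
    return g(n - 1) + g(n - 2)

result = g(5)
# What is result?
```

Build up from base cases: g(0)=1, g(1)=1, g(2)=2, g(3)=3, g(4)=5, g(5)=8

Answer: 8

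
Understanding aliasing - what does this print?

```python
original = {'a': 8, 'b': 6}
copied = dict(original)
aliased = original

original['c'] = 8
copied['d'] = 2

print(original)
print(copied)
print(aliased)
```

Key concept: dict() creates copy, assignment creates alias.
Step by step:
`original = {'a': 8, 'b': 6}` → original = {'a': 8, 'b': 6}
`copied = dict(original)` → copied = {'a': 8, 'b': 6}
`aliased = original` → aliased = {'a': 8, 'b': 6} (same object as original)
`original['c'] = 8` → original = {'a': 8, 'b': 6, 'c': 8} (same object as aliased); aliased = {'a': 8, 'b': 6, 'c': 8} (same object as original)
`copied['d'] = 2` → copied = {'a': 8, 'b': 6, 'd': 2}
`print(original)` → prints {'a': 8, 'b': 6, 'c': 8}
`print(copied)` → prints {'a': 8, 'b': 6, 'd': 2}
`print(aliased)` → prints {'a': 8, 'b': 6, 'c': 8}

Answer:
{'a': 8, 'b': 6, 'c': 8}
{'a': 8, 'b': 6, 'd': 2}
{'a': 8, 'b': 6, 'c': 8}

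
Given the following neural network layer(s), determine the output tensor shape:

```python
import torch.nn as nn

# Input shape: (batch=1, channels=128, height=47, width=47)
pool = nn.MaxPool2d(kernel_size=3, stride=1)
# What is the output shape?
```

Input: (1, 128, 47, 47) -> Output: (1, 128, 45, 45)

Answer: (1, 128, 45, 45)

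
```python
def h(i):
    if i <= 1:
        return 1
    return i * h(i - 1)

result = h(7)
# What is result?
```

h(7) = 7 * 6 * 5 * 4 * 3 * 2 * 1 = 5040

Answer: 5040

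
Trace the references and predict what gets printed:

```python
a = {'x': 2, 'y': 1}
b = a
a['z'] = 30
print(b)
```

Key concept: dict aliasing.
Step by step:
`a = {'x': 2, 'y': 1}` → a = {'x': 2, 'y': 1}
`b = a` → b = {'x': 2, 'y': 1} (same object as a)
`a['z'] = 30` → a = {'x': 2, 'y': 1, 'z': 30} (same object as b); b = {'x': 2, 'y': 1, 'z': 30} (same object as a)
`print(b)` → prints {'x': 2, 'y': 1, 'z': 30}

Answer: {'x': 2, 'y': 1, 'z': 30}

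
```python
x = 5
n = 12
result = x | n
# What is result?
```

Trace:
`x = 5` → x = 5
`n = 12` → n = 12
`result = x | n` → result = 13
So result = 13

Answer: 13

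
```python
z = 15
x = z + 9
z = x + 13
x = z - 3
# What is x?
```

Trace:
`z = 15` → z = 15
`x = z + 9` → x = 24
`z = x + 13` → z = 37
`x = z - 3` → x = 34
So x = 34

Answer: 34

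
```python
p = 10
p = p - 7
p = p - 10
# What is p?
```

Trace:
`p = 10` → p = 10
`p = p - 7` → p = 3
`p = p - 10` → p = -7
So p = -7

Answer: -7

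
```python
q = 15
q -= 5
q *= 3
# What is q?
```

Trace:
`q = 15` → q = 15
`q -= 5` → q = 10
`q *= 3` → q = 30
So q = 30

Answer: 30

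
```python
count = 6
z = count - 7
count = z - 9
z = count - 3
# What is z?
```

Trace:
`count = 6` → count = 6
`z = count - 7` → z = -1
`count = z - 9` → count = -10
`z = count - 3` → z = -13
So z = -13

Answer: -13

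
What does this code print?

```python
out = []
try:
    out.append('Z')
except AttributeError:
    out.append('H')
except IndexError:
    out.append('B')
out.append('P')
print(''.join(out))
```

Execution trace: 'Z' (try body, no exception) → 'P' (after the try/except). Output: ZP

Answer: ZP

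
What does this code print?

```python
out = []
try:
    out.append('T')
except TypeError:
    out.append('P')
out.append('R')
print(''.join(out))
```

Execution trace: 'T' (try body, no exception) → 'R' (after the try/except). Output: TR

Answer: TR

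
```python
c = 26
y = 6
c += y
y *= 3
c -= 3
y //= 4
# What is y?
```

Trace:
`c = 26` → c = 26
`y = 6` → y = 6
`c += y` → c = 32
`y *= 3` → y = 18
`c -= 3` → c = 29
`y //= 4` → y = 4
So y = 4

Answer: 4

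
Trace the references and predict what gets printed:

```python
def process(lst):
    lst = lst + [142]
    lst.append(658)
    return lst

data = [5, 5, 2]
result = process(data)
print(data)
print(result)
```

Key concept: rebinding parameter vs mutation.
Step by step:
`data = [5, 5, 2]` → data = [5, 5, 2]
`result = process(data)` → result = [5, 5, 2, 142, 658]
`print(data)` → prints [5, 5, 2]
`print(result)` → prints [5, 5, 2, 142, 658]

Answer:
[5, 5, 2]
[5, 5, 2, 142, 658]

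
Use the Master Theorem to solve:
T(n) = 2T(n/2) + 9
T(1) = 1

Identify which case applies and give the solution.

a=2, b=2, f(n)=9. log_2(2) = 1. Since c=0 < 1, Case 1 applies: T(n) = Θ(n^log_b(a)) = O(n).

Answer: O(n) - Case 1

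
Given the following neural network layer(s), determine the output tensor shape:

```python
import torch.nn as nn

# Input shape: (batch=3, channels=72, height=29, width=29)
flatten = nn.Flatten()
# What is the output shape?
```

Input: (3, 72, 29, 29) -> Output: (3, 60552)

Answer: (3, 60552)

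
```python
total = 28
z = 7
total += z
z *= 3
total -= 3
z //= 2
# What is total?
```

Trace:
`total = 28` → total = 28
`z = 7` → z = 7
`total += z` → total = 35
`z *= 3` → z = 21
`total -= 3` → total = 32
`z //= 2` → z = 10
So total = 32

Answer: 32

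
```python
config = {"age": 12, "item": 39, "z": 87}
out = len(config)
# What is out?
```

Trace:
`config = {"age": 12, "item": 39, "z": 87}` → config = {'age': 12, 'item': 39, 'z': 87}
`out = len(config)` → out = 3
So out = 3

Answer: 3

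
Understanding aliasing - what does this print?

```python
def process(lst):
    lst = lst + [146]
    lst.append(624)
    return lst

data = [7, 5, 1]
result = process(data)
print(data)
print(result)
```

Key concept: rebinding parameter vs mutation.
Step by step:
`data = [7, 5, 1]` → data = [7, 5, 1]
`result = process(data)` → result = [7, 5, 1, 146, 624]
`print(data)` → prints [7, 5, 1]
`print(result)` → prints [7, 5, 1, 146, 624]

Answer:
[7, 5, 1]
[7, 5, 1, 146, 624]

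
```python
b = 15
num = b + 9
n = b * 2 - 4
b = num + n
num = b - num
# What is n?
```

Trace:
`b = 15` → b = 15
`num = b + 9` → num = 24
`n = b * 2 - 4` → n = 26
`b = num + n` → b = 50
`num = b - num` → num = 26
So n = 26

Answer: 26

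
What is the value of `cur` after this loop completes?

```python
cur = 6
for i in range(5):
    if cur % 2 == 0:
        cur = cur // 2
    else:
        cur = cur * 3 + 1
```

Collatz-style transformation from 6
`cur` takes the values: 6 → 3 → 10 → 5 → 16 → 8

Answer: 8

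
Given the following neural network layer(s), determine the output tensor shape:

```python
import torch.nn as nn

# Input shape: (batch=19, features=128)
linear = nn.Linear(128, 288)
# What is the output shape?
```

Input: (19, 128) -> Output: (19, 288)

Answer: (19, 288)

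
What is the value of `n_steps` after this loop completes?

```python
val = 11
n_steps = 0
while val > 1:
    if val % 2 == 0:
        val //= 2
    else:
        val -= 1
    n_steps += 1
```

Steps to reduce 11 to 1
`n_steps` takes the values: 0 → 1 → 2 → 3 → 4 → 5

Answer: 5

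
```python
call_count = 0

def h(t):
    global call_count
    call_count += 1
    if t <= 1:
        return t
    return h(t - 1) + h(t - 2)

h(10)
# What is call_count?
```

Calls(t) = 1 + Calls(t-1) + Calls(t-2); Calls(0)=Calls(1)=1. For t=10 this gives 177.

Answer: 177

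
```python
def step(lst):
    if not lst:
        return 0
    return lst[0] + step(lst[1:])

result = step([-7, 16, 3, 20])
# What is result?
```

(-7) + 16 + 3 + 20 + 0 = 32

Answer: 32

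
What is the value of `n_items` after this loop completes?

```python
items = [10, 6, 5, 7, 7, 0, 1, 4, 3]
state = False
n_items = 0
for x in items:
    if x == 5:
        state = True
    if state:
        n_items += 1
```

Count elements after first 5 in [10, 6, 5, 7, 7, 0, 1, 4, 3]
`n_items` takes the values: 0 → 1 → 2 → 3 → 4 → 5 → 6 → 7

Answer: 7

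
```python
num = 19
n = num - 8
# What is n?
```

Trace:
`num = 19` → num = 19
`n = num - 8` → n = 11
So n = 11

Answer: 11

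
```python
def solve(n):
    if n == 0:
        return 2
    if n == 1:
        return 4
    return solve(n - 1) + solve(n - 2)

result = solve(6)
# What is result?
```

Build up from base cases: solve(0)=2, solve(1)=4, solve(2)=6, solve(3)=10, solve(4)=16, solve(5)=26, solve(6)=42

Answer: 42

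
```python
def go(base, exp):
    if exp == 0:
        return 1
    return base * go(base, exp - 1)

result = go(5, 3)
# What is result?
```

go(5, 3) = 5 * 5 * 5 = 125

Answer: 125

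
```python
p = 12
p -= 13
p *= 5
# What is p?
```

Trace:
`p = 12` → p = 12
`p -= 13` → p = -1
`p *= 5` → p = -5
So p = -5

Answer: -5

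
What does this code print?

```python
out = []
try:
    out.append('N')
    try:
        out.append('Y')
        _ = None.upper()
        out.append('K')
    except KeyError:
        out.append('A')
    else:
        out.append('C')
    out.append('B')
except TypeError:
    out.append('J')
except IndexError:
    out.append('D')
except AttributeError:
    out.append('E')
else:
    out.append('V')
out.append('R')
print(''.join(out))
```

Execution trace: 'N' (try body) → 'Y' (inner try body) → 'E' (except AttributeError) → 'R' (after the try/except). Output: NYER

Answer: NYER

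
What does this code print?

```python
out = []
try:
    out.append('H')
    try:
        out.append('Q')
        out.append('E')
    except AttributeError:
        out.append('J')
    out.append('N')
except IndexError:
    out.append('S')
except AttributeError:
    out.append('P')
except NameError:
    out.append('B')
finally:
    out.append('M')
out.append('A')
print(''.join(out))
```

Execution trace: 'H' (try body) → 'Q' (inner try body) → 'E' (inner try body, no exception) → 'N' (try body, no exception) → 'M' (finally) → 'A' (after the try/except). Output: HQENMA

Answer: HQENMA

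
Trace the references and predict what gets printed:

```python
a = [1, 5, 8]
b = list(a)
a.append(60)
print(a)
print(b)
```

Key concept: list() constructor creates copy.
Step by step:
`a = [1, 5, 8]` → a = [1, 5, 8]
`b = list(a)` → b = [1, 5, 8]
`a.append(60)` → a = [1, 5, 8, 60]
`print(a)` → prints [1, 5, 8, 60]
`print(b)` → prints [1, 5, 8]

Answer:
[1, 5, 8, 60]
[1, 5, 8]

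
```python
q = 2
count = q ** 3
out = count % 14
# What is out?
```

Trace:
`q = 2` → q = 2
`count = q ** 3` → count = 8
`out = count % 14` → out = 8
So out = 8

Answer: 8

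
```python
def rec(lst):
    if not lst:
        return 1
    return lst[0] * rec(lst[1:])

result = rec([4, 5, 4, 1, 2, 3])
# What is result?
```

Product over [4, 5, 4, 1, 2, 3] = 4 * 5 * 4 * 1 * 2 * 3 = 480

Answer: 480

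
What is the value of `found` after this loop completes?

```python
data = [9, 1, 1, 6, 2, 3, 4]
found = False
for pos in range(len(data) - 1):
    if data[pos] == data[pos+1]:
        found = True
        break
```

Check consecutive duplicates in [9, 1, 1, 6, 2, 3, 4]
`found` takes the values: False → True

Answer: True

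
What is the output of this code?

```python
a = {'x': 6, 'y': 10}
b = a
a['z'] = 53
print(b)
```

Key concept: dict aliasing.
Step by step:
`a = {'x': 6, 'y': 10}` → a = {'x': 6, 'y': 10}
`b = a` → b = {'x': 6, 'y': 10} (same object as a)
`a['z'] = 53` → a = {'x': 6, 'y': 10, 'z': 53} (same object as b); b = {'x': 6, 'y': 10, 'z': 53} (same object as a)
`print(b)` → prints {'x': 6, 'y': 10, 'z': 53}

Answer: {'x': 6, 'y': 10, 'z': 53}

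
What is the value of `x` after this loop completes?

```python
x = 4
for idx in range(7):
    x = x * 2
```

Multiply by 2, 7 times: 4 * 2^7 = 512
`x` takes the values: 4 → 8 → 16 → 32 → 64 → 128 → 256 → 512

Answer: 512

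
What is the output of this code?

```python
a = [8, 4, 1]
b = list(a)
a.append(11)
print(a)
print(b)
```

Key concept: list() constructor creates copy.
Step by step:
`a = [8, 4, 1]` → a = [8, 4, 1]
`b = list(a)` → b = [8, 4, 1]
`a.append(11)` → a = [8, 4, 1, 11]
`print(a)` → prints [8, 4, 1, 11]
`print(b)` → prints [8, 4, 1]

Answer:
[8, 4, 1, 11]
[8, 4, 1]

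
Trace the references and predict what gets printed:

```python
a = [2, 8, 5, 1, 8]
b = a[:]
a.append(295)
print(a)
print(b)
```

Key concept: slice [:] creates copy.
Step by step:
`a = [2, 8, 5, 1, 8]` → a = [2, 8, 5, 1, 8]
`b = a[:]` → b = [2, 8, 5, 1, 8]
`a.append(295)` → a = [2, 8, 5, 1, 8, 295]
`print(a)` → prints [2, 8, 5, 1, 8, 295]
`print(b)` → prints [2, 8, 5, 1, 8]

Answer:
[2, 8, 5, 1, 8, 295]
[2, 8, 5, 1, 8]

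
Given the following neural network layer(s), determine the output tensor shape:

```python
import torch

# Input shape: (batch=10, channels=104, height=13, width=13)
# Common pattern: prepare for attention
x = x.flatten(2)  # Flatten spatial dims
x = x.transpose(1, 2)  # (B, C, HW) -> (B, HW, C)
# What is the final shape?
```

Input: (10, 104, 13, 13) -> after flatten(2): (10, 104, 169) -> Output: (10, 169, 104)

Answer: (10, 169, 104)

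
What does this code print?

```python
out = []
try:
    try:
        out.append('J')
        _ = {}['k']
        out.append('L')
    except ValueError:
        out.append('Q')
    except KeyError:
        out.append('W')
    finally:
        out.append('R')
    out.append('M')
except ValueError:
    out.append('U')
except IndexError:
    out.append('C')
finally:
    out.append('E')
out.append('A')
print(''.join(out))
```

Execution trace: 'J' (inner try body) → 'W' (inner except KeyError) → 'R' (inner finally) → 'M' (try body, no exception) → 'E' (finally) → 'A' (after the try/except). Output: JWRMEA

Answer: JWRMEA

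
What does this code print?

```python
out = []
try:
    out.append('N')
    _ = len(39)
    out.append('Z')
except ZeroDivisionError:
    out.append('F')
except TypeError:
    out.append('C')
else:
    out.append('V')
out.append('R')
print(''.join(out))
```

Execution trace: 'N' (try body) → 'C' (except TypeError) → 'R' (after the try/except). Output: NCR

Answer: NCR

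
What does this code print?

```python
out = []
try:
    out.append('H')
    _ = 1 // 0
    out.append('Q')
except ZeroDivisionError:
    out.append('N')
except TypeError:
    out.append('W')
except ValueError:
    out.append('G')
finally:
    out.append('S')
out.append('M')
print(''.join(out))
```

Execution trace: 'H' (try body) → 'N' (except ZeroDivisionError) → 'S' (finally) → 'M' (after the try/except). Output: HNSM

Answer: HNSM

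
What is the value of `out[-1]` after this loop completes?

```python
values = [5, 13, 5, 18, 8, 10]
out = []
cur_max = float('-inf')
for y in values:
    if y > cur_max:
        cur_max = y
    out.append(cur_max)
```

Running max ends at 18
`out` takes the values: [] → [5] → [5, 13] → [5, 13, 13] → [5, 13, 13, 18] → [5, 13, 13, 18, 18] → [5, 13, 13, 18, 18, 18]
So `out[-1]` = 18

Answer: 18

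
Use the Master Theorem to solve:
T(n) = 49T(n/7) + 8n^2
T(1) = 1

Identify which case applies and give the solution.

a=49, b=7, f(n)=8n^2. log_7(49) = 2. Since c=2 = 2, Case 2 applies: T(n) = Θ(n^log_b(a) · log n) = O(n^2 log n).

Answer: O(n^2 log n) - Case 2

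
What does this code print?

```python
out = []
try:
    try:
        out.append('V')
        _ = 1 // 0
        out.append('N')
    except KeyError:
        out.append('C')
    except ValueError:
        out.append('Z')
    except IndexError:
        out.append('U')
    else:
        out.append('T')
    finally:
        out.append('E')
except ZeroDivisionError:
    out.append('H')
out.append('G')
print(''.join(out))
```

Execution trace: 'V' (inner try body) → 'E' (inner finally) → 'H' (outer except ZeroDivisionError) → 'G' (after the try/except). Output: VEHG

Answer: VEHG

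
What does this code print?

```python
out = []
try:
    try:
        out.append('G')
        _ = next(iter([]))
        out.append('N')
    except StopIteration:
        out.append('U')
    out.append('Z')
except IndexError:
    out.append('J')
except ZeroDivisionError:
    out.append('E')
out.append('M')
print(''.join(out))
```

Execution trace: 'G' (inner try body) → 'U' (inner except StopIteration) → 'Z' (try body, no exception) → 'M' (after the try/except). Output: GUZM

Answer: GUZM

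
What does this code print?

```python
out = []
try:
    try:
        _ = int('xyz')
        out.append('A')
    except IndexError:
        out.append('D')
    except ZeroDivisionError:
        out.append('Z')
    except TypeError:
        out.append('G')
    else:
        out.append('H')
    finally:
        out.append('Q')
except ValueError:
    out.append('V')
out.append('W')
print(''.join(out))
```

Execution trace: 'Q' (inner finally) → 'V' (outer except ValueError) → 'W' (after the try/except). Output: QVW

Answer: QVW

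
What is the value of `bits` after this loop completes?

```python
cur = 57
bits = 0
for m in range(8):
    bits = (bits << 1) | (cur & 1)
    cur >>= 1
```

Reverse lowest 8 bits of 57
`bits` takes the values: 0 → 1 → 2 → 4 → 9 → 19 → 39 → 78 → 156

Answer: 156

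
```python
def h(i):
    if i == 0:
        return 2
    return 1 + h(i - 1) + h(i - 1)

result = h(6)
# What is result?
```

h(i) = 1 + 2·h(i-1), h(0)=2. Closed form: (2+1)·2^6 - 1 = 191.

Answer: 191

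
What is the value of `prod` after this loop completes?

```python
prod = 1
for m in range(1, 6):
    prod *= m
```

5! = 120
`prod` takes the values: 1 → 2 → 6 → 24 → 120

Answer: 120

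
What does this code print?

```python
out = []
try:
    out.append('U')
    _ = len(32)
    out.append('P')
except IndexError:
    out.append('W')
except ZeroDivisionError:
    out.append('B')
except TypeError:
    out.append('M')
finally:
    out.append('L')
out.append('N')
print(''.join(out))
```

Execution trace: 'U' (try body) → 'M' (except TypeError) → 'L' (finally) → 'N' (after the try/except). Output: UMLN

Answer: UMLN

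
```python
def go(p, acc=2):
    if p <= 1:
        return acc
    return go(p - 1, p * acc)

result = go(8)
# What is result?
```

Accumulator trace (n, acc): (8, 2) -> (7, 16) -> (6, 112) -> (5, 672) -> (4, 3360) -> (3, 13440) -> (2, 40320) -> (1, 80640) -> return 80640

Answer: 80640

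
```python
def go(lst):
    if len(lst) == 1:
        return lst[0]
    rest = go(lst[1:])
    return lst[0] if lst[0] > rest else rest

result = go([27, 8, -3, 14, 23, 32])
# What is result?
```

Recursive max over [27, 8, -3, 14, 23, 32] = 32

Answer: 32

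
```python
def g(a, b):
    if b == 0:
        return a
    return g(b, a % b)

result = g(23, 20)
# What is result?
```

g(23, 20) -> g(20, 3) -> g(3, 2) -> g(2, 1) -> g(1, 0) -> 1

Answer: 1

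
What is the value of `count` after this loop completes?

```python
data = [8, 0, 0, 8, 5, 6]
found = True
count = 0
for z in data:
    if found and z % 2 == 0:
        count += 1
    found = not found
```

Count even values at even positions
`count` takes the values: 0 → 1 → 2

Answer: 2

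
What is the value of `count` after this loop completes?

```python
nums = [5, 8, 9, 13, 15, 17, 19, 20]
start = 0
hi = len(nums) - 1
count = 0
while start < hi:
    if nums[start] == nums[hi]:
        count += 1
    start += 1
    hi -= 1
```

Count matching pairs from ends
`count` takes the values: 0

Answer: 0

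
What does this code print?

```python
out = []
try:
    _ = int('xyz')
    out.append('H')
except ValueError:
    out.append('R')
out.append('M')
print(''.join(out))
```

Execution trace: 'R' (except ValueError) → 'M' (after the try/except). Output: RM

Answer: RM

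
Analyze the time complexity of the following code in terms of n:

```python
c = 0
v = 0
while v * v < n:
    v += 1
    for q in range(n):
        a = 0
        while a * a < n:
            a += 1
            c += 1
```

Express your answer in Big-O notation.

Each loop level contributes: √n × n × √n. Multiplying the contributions gives O(n^2).

Answer: O(n^2)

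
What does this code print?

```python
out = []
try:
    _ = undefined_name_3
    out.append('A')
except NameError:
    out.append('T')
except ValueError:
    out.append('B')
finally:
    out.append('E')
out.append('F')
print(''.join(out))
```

Execution trace: 'T' (except NameError) → 'E' (finally) → 'F' (after the try/except). Output: TEF

Answer: TEF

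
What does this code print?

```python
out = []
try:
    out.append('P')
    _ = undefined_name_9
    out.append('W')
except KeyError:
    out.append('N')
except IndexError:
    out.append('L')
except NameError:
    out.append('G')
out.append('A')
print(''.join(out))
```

Execution trace: 'P' (try body) → 'G' (except NameError) → 'A' (after the try/except). Output: PGA

Answer: PGA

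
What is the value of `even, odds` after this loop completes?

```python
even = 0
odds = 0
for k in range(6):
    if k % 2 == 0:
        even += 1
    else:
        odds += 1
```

Count evens and odds in range(6)
`even, odds` takes the values: (0, 0) → (1, 0) → (1, 1) → (2, 1) → (2, 2) → (3, 2) → (3, 3)

Answer: 3, 3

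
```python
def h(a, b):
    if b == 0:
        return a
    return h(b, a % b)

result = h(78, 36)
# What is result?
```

h(78, 36) -> h(36, 6) -> h(6, 0) -> 6

Answer: 6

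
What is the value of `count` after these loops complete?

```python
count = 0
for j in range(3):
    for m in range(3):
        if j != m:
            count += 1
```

3² - 3 (exclude diagonal)
`count` takes the values: 0 → 1 → 2 → 3 → 4 → 5 → 6

Answer: 6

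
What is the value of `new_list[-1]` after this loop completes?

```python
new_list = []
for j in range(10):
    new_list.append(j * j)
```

Last element of squares 0 to 9
`new_list` takes the values: [] → [0] → [0, 1] → [0, 1, 4] → [0, 1, 4, 9] → [0, 1, 4, 9, 16] → [0, 1, 4, 9, 16, 25] → [0, 1, 4, 9, 16, 25, 36] → [0, 1, 4, 9, 16, 25, 36, 49] → [0, 1, 4, 9, 16, 25, 36, 49, 64] → [0, 1, 4, 9, 16, 25, 36, 49, 64, 81]
So `new_list[-1]` = 81

Answer: 81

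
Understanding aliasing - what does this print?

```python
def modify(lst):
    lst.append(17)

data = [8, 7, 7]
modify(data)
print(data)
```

Key concept: function modifies passed list.
Step by step:
`data = [8, 7, 7]` → data = [8, 7, 7]
`modify(data)` → data = [8, 7, 7, 17]
`print(data)` → prints [8, 7, 7, 17]

Answer: [8, 7, 7, 17]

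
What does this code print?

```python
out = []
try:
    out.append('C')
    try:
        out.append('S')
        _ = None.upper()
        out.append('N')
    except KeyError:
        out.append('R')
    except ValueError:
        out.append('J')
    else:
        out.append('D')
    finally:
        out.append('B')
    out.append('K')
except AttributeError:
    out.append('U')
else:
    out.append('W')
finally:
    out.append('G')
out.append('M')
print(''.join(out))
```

Execution trace: 'C' (try body) → 'S' (inner try body) → 'B' (inner finally) → 'U' (except AttributeError) → 'G' (finally) → 'M' (after the try/except). Output: CSBUGM

Answer: CSBUGM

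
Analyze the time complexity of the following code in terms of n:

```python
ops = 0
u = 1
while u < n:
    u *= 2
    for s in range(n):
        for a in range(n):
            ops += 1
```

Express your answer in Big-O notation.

Each loop level contributes: log n × n × n. Multiplying the contributions gives O(n^2 log n).

Answer: O(n^2 log n)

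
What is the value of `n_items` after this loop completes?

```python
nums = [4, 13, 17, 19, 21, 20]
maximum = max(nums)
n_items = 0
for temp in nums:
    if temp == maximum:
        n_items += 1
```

Count of max value 21 in [4, 13, 17, 19, 21, 20]
`n_items` takes the values: 0 → 1

Answer: 1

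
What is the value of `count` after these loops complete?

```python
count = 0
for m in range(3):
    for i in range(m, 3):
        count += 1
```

Upper triangle: 3 + 2 + ... + 1
`count` takes the values: 0 → 1 → 2 → 3 → 4 → 5 → 6

Answer: 6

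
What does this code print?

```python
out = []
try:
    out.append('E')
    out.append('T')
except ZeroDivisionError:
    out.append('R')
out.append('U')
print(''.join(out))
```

Execution trace: 'E' (try body) → 'T' (try body, no exception) → 'U' (after the try/except). Output: ETU

Answer: ETU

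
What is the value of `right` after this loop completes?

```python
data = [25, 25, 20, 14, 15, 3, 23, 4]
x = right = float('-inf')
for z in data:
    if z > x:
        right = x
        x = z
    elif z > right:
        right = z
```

Second largest (with repeats) in [25, 25, 20, 14, 15, 3, 23, 4]
`right` takes the values: -inf → 25

Answer: 25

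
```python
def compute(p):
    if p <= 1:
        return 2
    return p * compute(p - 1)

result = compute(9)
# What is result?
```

compute(9) = 9 * 8 * 7 * 6 * 5 * 4 * 3 * 2 * 2 = 725760

Answer: 725760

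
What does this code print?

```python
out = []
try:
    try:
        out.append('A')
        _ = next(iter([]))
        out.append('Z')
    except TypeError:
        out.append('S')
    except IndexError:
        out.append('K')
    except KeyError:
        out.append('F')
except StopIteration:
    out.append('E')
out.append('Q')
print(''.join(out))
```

Execution trace: 'A' (try body) → 'E' (outer except StopIteration) → 'Q' (after the try/except). Output: AEQ

Answer: AEQ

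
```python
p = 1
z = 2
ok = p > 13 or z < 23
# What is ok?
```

Trace:
`p = 1` → p = 1
`z = 2` → z = 2
`ok = p > 13 or z < 23` → ok = True
So ok = True

Answer: True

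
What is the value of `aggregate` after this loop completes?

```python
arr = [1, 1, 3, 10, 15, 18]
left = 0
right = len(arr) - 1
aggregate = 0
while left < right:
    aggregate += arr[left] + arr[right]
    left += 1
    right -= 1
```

Sum of pairs from ends
`aggregate` takes the values: 0 → 19 → 35 → 48

Answer: 48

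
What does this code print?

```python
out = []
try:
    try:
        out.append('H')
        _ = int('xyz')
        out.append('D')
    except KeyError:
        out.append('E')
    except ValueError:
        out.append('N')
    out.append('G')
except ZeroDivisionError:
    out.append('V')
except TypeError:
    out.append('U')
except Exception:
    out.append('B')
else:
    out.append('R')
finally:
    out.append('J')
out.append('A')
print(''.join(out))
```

Execution trace: 'H' (inner try body) → 'N' (inner except ValueError) → 'G' (try body, no exception) → 'R' (else) → 'J' (finally) → 'A' (after the try/except). Output: HNGRJA

Answer: HNGRJA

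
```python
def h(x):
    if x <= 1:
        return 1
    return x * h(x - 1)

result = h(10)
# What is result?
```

h(10) = 10 * 9 * 8 * 7 * 6 * 5 * 4 * 3 * 2 * 1 = 3628800

Answer: 3628800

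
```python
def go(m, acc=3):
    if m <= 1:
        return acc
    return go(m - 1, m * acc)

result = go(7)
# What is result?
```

Accumulator trace (n, acc): (7, 3) -> (6, 21) -> (5, 126) -> (4, 630) -> (3, 2520) -> (2, 7560) -> (1, 15120) -> return 15120

Answer: 15120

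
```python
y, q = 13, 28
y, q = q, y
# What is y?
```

Trace:
`y, q = 13, 28` → y = 13; q = 28
`y, q = q, y` → y = 28; q = 13
So y = 28

Answer: 28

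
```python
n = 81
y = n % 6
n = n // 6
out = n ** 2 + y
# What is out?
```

Trace:
`n = 81` → n = 81
`y = n % 6` → y = 3
`n = n // 6` → n = 13
`out = n ** 2 + y` → out = 172
So out = 172

Answer: 172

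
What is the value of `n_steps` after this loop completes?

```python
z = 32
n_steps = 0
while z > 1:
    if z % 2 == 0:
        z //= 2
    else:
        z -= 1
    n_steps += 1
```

Steps to reduce 32 to 1
`n_steps` takes the values: 0 → 1 → 2 → 3 → 4 → 5

Answer: 5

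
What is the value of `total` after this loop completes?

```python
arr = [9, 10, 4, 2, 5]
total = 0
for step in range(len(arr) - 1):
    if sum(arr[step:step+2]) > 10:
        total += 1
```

Count windows with sum > 10
`total` takes the values: 0 → 1 → 2

Answer: 2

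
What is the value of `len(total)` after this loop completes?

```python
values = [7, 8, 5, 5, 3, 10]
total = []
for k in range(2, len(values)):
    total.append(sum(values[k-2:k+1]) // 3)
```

Number of 3-element averages
`total` takes the values: [] → [6] → [6, 6] → [6, 6, 4] → [6, 6, 4, 6]
So `len(total)` = 4

Answer: 4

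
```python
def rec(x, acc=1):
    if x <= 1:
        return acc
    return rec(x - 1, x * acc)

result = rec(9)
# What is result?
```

Accumulator trace (n, acc): (9, 1) -> (8, 9) -> (7, 72) -> (6, 504) -> (5, 3024) -> (4, 15120) -> (3, 60480) -> (2, 181440) -> (1, 362880) -> return 362880

Answer: 362880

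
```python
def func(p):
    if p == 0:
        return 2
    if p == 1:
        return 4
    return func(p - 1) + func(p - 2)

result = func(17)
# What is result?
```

Build up from base cases: func(0)=2, func(1)=4, func(2)=6, func(3)=10, func(4)=16, func(5)=26, func(6)=42, ..., func(17)=8362

Answer: 8362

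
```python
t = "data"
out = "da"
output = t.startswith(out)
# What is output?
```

Trace:
`t = "data"` → t = 'data'
`out = "da"` → out = 'da'
`output = t.startswith(out)` → output = True
So output = True

Answer: True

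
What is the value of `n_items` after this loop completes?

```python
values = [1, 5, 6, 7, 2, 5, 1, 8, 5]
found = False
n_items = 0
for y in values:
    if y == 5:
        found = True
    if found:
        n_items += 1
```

Count elements after first 5 in [1, 5, 6, 7, 2, 5, 1, 8, 5]
`n_items` takes the values: 0 → 1 → 2 → 3 → 4 → 5 → 6 → 7 → 8

Answer: 8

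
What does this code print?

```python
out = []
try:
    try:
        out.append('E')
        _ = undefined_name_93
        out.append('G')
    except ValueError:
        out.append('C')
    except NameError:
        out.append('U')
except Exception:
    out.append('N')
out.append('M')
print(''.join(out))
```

Execution trace: 'E' (inner try body) → 'U' (inner except NameError) → 'M' (after the try/except). Output: EUM

Answer: EUM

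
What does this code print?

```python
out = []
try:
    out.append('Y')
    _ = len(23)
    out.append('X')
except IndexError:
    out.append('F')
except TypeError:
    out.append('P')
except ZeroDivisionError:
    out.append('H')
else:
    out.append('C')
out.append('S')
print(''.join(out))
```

Execution trace: 'Y' (try body) → 'P' (except TypeError) → 'S' (after the try/except). Output: YPS

Answer: YPS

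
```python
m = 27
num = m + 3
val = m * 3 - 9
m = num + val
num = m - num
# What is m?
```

Trace:
`m = 27` → m = 27
`num = m + 3` → num = 30
`val = m * 3 - 9` → val = 72
`m = num + val` → m = 102
`num = m - num` → num = 72
So m = 102

Answer: 102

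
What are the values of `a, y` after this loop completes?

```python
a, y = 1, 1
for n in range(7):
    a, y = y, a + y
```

Fibonacci: after 7 iterations
`a, y` takes the values: (1, 1) → (1, 2) → (2, 3) → (3, 5) → (5, 8) → (8, 13) → (13, 21) → (21, 34)

Answer: 21, 34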